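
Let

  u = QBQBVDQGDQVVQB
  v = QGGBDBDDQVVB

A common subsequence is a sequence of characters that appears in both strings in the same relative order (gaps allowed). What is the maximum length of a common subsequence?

9

Taking Q at u[1]=v[1] → B at u[2]=v[4] → B at u[4]=v[6] → D at u[6]=v[7] → D at u[9]=v[8] → Q at u[10]=v[9] → V at u[11]=v[10] → V at u[12]=v[11] → B at u[14]=v[12] gives a common subsequence of length 9. The LCS DP gives dp[14][12] = 9, so this is optimal.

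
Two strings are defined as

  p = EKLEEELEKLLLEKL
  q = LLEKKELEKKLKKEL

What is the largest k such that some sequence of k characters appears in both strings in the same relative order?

Pick E at p[1]=q[3], then K at p[2]=q[5], then E at p[6]=q[6], then L at p[7]=q[7], then E at p[8]=q[8], then K at p[9]=q[10], then L at p[10]=q[11], then E at p[13]=q[14], then L at p[15]=q[15]; all 9 characters appear in both, in order. dp[15][15] = 9 confirms this is the maximum.

9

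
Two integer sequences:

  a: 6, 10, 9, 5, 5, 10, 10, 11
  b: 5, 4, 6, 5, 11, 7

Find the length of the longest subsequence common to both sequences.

One common subsequence of length 3: 6 at a[1]=b[3] → 5 at a[5]=b[4] → 11 at a[8]=b[5]. dp[8][6] = 3 confirms this is the maximum.

3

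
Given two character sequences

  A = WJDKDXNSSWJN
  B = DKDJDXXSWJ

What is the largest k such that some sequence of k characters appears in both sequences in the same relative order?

Match D at A[3]=B[1]; then K at A[4]=B[2]; then D at A[5]=B[5]; then X at A[6]=B[7]; then S at A[9]=B[8]; then W at A[10]=B[9]; then J at A[11]=B[10] — 7 characters in the same relative order in both, and the DP table's final entry dp[12][10] is also 7, so no common subsequence is longer.

7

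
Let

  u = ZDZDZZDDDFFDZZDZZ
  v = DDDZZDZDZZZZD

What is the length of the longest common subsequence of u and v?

Taking D at u[2]=v[2], D at u[4]=v[3], Z at u[5]=v[4], Z at u[6]=v[5], D at u[7]=v[6], D at u[12]=v[8], Z at u[13]=v[9], Z at u[14]=v[10], Z at u[16]=v[11], Z at u[17]=v[12] gives a common subsequence of length 10. The LCS DP gives dp[17][13] = 10, so this is optimal.

10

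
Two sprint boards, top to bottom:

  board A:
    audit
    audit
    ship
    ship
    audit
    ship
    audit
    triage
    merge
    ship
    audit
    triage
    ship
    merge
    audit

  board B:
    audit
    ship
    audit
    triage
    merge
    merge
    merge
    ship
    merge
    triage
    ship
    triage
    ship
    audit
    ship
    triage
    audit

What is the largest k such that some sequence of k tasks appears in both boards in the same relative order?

Taking audit (board A #1, board B #1) → audit (board A #2, board B #3) → ship (board A #3, board B #8) → ship (board A #4, board B #11) → ship (board A #6, board B #13) → audit (board A #7, board B #14) → ship (board A #10, board B #15) → triage (board A #12, board B #16) → audit (board A #15, board B #17) gives a common subsequence of length 9, and the DP table's final entry dp[15][17] is also 9, so no common subsequence is longer.

9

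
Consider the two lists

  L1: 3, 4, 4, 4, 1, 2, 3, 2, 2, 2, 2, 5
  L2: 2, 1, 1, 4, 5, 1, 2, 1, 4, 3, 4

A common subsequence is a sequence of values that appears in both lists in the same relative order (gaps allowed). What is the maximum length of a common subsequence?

4

Match 4 (L1 #2, L2 #4), then 1 (L1 #5, L2 #6), then 2 (L1 #6, L2 #7), then 3 (L1 #7, L2 #10) — 4 values in the same relative order in both. dp[12][11] = 4 confirms this is the maximum.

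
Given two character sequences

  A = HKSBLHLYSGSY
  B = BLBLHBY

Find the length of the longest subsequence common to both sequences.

4

Let dp[i][j] be the LCS length of the first i characters of A and the first j characters of B. dp[i][j] = dp[i-1][j-1]+1 when the i-th and j-th characters match, else max(dp[i-1][j], dp[i][j-1]).
    ·  B  L  B  L  H  B  Y
 ·  0  0  0  0  0  0  0  0
 H  0  0  0  0  0  1  1  1
 K  0  0  0  0  0  1  1  1
 S  0  0  0  0  0  1  1  1
 B  0  1  1  1  1  1  2  2
 L  0  1  2  2  2  2  2  2
 H  0  1  2  2  2  3  3  3
 L  0  1  2  2  3  3  3  3
 Y  0  1  2  2  3  3  3  4
 S  0  1  2  2  3  3  3  4
 G  0  1  2  2  3  3  3  4
 S  0  1  2  2  3  3  3  4
 Y  0  1  2  2  3  3  3  4
dp[12][7] = 4. One LCS (by backtracking along matches): BLHY.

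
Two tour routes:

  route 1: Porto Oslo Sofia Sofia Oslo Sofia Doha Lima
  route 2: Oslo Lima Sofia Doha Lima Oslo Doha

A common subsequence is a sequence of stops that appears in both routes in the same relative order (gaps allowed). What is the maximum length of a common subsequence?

4

Match Oslo at route 1[2]=route 2[1] → Sofia at route 1[3]=route 2[3] → Oslo at route 1[5]=route 2[6] → Doha at route 1[7]=route 2[7] — 4 stops in the same relative order in both, and the DP table's final entry dp[8][7] is also 4, so no common subsequence is longer.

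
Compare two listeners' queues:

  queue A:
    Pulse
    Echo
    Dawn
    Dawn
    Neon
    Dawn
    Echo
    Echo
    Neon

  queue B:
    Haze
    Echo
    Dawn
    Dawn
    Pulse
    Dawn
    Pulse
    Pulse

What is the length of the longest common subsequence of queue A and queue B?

4

Match Echo (queue A #2, queue B #2), then Dawn (queue A #3, queue B #3), then Dawn (queue A #4, queue B #4), then Dawn (queue A #6, queue B #6) — 4 songs in the same relative order in both. Since dp[9][8] = 4, nothing longer is possible.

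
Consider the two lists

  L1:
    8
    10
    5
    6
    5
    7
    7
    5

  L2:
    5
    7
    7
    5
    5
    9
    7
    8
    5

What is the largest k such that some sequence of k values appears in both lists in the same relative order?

4

Match 5 at L1[3]=L2[4], then 5 at L1[5]=L2[5], then 7 at L1[6]=L2[7], then 5 at L1[8]=L2[9] — 4 values in the same relative order in both. The LCS DP gives dp[8][9] = 4, so this is optimal.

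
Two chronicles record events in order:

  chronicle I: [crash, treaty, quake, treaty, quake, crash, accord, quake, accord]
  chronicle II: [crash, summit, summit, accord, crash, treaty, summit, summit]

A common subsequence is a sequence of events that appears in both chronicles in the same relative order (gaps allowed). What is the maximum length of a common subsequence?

One common subsequence of length 2: crash [1,5], then treaty [2,6]. The LCS DP gives dp[9][8] = 2, so this is optimal.

2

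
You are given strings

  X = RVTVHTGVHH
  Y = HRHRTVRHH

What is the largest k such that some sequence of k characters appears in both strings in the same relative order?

6

Let dp[i][j] be the LCS length of the first i characters of X and the first j characters of Y. dp[i][j] = dp[i-1][j-1]+1 when the i-th and j-th characters match, else max(dp[i-1][j], dp[i][j-1]).
    ·  H  R  H  R  T  V  R  H  H
 ·  0  0  0  0  0  0  0  0  0  0
 R  0  0  1  1  1  1  1  1  1  1
 V  0  0  1  1  1  1  2  2  2  2
 T  0  0  1  1  1  2  2  2  2  2
 V  0  0  1  1  1  2  3  3  3  3
 H  0  1  1  2  2  2  3  3  4  4
 T  0  1  1  2  2  3  3  3  4  4
 G  0  1  1  2  2  3  3  3  4  4
 V  0  1  1  2  2  3  4  4  4  4
 H  0  1  1  2  2  3  4  4  5  5
 H  0  1  1  2  2  3  4  4  5  6
dp[10][9] = 6. One LCS (by backtracking along matches): RHTVHH.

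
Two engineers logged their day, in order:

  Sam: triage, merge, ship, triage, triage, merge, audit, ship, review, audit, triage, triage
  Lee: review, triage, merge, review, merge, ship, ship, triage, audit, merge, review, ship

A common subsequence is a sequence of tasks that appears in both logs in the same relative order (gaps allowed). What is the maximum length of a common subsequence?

Taking triage (Sam #1, Lee #2); then merge (Sam #2, Lee #5); then ship (Sam #3, Lee #7); then triage (Sam #4, Lee #8); then merge (Sam #6, Lee #10); then ship (Sam #8, Lee #12) gives a common subsequence of length 6. Since dp[12][12] = 6, nothing longer is possible.

6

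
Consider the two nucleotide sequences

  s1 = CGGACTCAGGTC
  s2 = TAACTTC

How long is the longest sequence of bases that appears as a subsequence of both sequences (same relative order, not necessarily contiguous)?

Pick A [4,3] → C [5,4] → T [6,5] → T [11,6] → C [12,7]; all 5 bases appear in both, in order. The LCS DP gives dp[12][7] = 5, so this is optimal.

5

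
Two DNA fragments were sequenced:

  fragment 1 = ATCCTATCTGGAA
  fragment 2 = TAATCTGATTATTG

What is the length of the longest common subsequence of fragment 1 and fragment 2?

8

Taking A (fragment 1 #1, fragment 2 #3), T (fragment 1 #2, fragment 2 #4), C (fragment 1 #3, fragment 2 #5), T (fragment 1 #5, fragment 2 #10), A (fragment 1 #6, fragment 2 #11), T (fragment 1 #7, fragment 2 #12), T (fragment 1 #9, fragment 2 #13), G (fragment 1 #11, fragment 2 #14) gives a common subsequence of length 8, and the DP table's final entry dp[13][14] is also 8, so no common subsequence is longer.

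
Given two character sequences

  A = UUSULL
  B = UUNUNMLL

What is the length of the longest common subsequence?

5

Match U [1,1], U [2,2], U [4,4], L [5,7], L [6,8] — 5 characters in the same relative order in both. dp[6][8] = 5 confirms this is the maximum.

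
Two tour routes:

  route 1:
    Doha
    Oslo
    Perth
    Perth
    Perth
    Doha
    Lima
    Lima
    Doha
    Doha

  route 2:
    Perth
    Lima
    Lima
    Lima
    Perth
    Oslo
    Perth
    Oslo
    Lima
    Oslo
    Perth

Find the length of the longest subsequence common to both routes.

4

Match Perth [3,1]; then Perth [4,5]; then Perth [5,7]; then Lima [7,9] — 4 stops in the same relative order in both, and the DP table's final entry dp[10][11] is also 4, so no common subsequence is longer.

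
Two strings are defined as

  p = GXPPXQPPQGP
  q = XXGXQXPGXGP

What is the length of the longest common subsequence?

6

Match G at p[1]=q[3], then X at p[2]=q[6], then P at p[3]=q[7], then X at p[5]=q[9], then G at p[10]=q[10], then P at p[11]=q[11] — 6 characters in the same relative order in both. The LCS DP gives dp[11][11] = 6, so this is optimal.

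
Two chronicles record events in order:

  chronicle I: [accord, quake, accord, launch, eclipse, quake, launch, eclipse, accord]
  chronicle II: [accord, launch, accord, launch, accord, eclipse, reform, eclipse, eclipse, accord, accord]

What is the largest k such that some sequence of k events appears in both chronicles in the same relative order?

Pick accord (chronicle I #1, chronicle II #1); then accord (chronicle I #3, chronicle II #3); then launch (chronicle I #4, chronicle II #4); then eclipse (chronicle I #5, chronicle II #8); then eclipse (chronicle I #8, chronicle II #9); then accord (chronicle I #9, chronicle II #11); all 6 events appear in both, in order. dp[9][11] = 6 confirms this is the maximum.

6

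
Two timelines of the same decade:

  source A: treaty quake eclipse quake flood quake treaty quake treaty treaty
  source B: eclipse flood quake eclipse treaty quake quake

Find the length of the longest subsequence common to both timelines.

Match eclipse at source A[3]=source B[1], then flood at source A[5]=source B[2], then quake at source A[6]=source B[3], then treaty at source A[7]=source B[5], then quake at source A[8]=source B[7] — 5 events in the same relative order in both. Since dp[10][7] = 5, nothing longer is possible.

5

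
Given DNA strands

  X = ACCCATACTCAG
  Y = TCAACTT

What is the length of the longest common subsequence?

5

Taking C at X[4]=Y[2] → A at X[5]=Y[3] → A at X[7]=Y[4] → C at X[8]=Y[5] → T at X[9]=Y[7] gives a common subsequence of length 5. dp[12][7] = 5 confirms this is the maximum.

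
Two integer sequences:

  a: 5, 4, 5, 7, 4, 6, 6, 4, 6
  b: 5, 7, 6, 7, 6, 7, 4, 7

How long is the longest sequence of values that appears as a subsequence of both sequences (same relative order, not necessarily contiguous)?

5

Taking 5 [3,1], 7 [4,2], 6 [6,3], 6 [7,5], 4 [8,7] gives a common subsequence of length 5. Since dp[9][8] = 5, nothing longer is possible.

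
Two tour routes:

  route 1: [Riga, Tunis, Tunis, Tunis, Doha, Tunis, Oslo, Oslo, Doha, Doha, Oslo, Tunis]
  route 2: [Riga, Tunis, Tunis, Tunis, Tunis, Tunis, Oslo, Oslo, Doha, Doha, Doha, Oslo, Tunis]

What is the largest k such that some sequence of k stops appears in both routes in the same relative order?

11

Pick Riga (route 1 #1, route 2 #1), Tunis (route 1 #2, route 2 #3), Tunis (route 1 #3, route 2 #4), Tunis (route 1 #4, route 2 #5), Tunis (route 1 #6, route 2 #6), Oslo (route 1 #7, route 2 #7), Oslo (route 1 #8, route 2 #8), Doha (route 1 #9, route 2 #10), Doha (route 1 #10, route 2 #11), Oslo (route 1 #11, route 2 #12), Tunis (route 1 #12, route 2 #13); all 11 stops appear in both, in order. Since dp[12][13] = 11, nothing longer is possible.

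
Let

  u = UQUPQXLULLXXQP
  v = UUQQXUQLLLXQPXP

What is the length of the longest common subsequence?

10

Taking U at u[1]=v[2], then Q at u[2]=v[4], then U at u[3]=v[6], then Q at u[5]=v[7], then L at u[7]=v[8], then L at u[9]=v[9], then L at u[10]=v[10], then X at u[11]=v[11], then X at u[12]=v[14], then P at u[14]=v[15] gives a common subsequence of length 10. dp[14][15] = 10 confirms this is the maximum.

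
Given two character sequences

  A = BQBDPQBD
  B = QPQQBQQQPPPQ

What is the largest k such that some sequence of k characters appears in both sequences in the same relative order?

Pick B [1,5], then Q [2,8], then P [5,11], then Q [6,12]; all 4 characters appear in both, in order. dp[8][12] = 4 confirms this is the maximum.

4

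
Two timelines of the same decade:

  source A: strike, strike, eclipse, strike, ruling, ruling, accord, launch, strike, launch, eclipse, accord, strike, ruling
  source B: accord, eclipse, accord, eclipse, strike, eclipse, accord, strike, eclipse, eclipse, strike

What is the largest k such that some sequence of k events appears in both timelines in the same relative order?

One common subsequence of length 6: strike at source A[2]=source B[5] → eclipse at source A[3]=source B[6] → accord at source A[7]=source B[7] → strike at source A[9]=source B[8] → eclipse at source A[11]=source B[10] → strike at source A[13]=source B[11]. The LCS DP gives dp[14][11] = 6, so this is optimal.

6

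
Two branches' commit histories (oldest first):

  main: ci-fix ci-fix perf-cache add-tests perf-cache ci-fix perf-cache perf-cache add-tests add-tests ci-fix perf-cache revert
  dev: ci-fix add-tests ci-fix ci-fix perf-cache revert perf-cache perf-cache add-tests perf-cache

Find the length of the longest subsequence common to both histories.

7

Match ci-fix [1,3], ci-fix [2,4], perf-cache [3,5], perf-cache [7,7], perf-cache [8,8], add-tests [10,9], perf-cache [12,10] — 7 commits in the same relative order in both. Since dp[13][10] = 7, nothing longer is possible.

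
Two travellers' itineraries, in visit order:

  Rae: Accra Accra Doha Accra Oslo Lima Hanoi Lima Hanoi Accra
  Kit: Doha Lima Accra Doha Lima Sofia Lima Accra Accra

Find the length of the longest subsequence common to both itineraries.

5

Match Accra at Rae[2]=Kit[3], Doha at Rae[3]=Kit[4], Lima at Rae[6]=Kit[5], Lima at Rae[8]=Kit[7], Accra at Rae[10]=Kit[9] — 5 stops in the same relative order in both. Since dp[10][9] = 5, nothing longer is possible.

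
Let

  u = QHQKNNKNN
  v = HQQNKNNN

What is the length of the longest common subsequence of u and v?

6

Taking Q at u[1]=v[2], Q at u[3]=v[3], K at u[4]=v[5], N at u[6]=v[6], N at u[8]=v[7], N at u[9]=v[8] gives a common subsequence of length 6. The LCS DP gives dp[9][8] = 6, so this is optimal.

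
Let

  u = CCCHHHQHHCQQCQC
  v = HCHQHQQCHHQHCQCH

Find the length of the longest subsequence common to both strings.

10

Taking C at u[3]=v[2], H at u[4]=v[3], H at u[5]=v[5], Q at u[7]=v[7], H at u[8]=v[9], H at u[9]=v[10], Q at u[11]=v[11], C at u[13]=v[13], Q at u[14]=v[14], C at u[15]=v[15] gives a common subsequence of length 10. Since dp[15][16] = 10, nothing longer is possible.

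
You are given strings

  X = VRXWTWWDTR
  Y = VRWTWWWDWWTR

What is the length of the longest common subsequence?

Let dp[i][j] be the LCS length of the first i characters of X and the first j characters of Y. dp[i][j] = dp[i-1][j-1]+1 when the i-th and j-th characters match, else max(dp[i-1][j], dp[i][j-1]).
    ·  V  R  W  T  W  W  W  D  W  W  T  R
 ·  0  0  0  0  0  0  0  0  0  0  0  0  0
 V  0  1  1  1  1  1  1  1  1  1  1  1  1
 R  0  1  2  2  2  2  2  2  2  2  2  2  2
 X  0  1  2  2  2  2  2  2  2  2  2  2  2
 W  0  1  2  3  3  3  3  3  3  3  3  3  3
 T  0  1  2  3  4  4  4  4  4  4  4  4  4
 W  0  1  2  3  4  5  5  5  5  5  5  5  5
 W  0  1  2  3  4  5  6  6  6  6  6  6  6
 D  0  1  2  3  4  5  6  6  7  7  7  7  7
 T  0  1  2  3  4  5  6  6  7  7  7  8  8
 R  0  1  2  3  4  5  6  6  7  7  7  8  9
dp[10][12] = 9. One LCS (by backtracking along matches): VRWTWWDTR.

9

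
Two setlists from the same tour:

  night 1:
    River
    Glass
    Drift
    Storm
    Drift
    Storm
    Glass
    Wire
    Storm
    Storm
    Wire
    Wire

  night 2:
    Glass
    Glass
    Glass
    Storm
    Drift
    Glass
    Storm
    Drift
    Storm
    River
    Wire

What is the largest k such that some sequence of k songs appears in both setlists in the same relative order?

7

Pick Glass [2,3], Storm [4,4], Drift [5,5], Glass [7,6], Storm [9,7], Storm [10,9], Wire [12,11]; all 7 songs appear in both, in order. dp[12][11] = 7 confirms this is the maximum.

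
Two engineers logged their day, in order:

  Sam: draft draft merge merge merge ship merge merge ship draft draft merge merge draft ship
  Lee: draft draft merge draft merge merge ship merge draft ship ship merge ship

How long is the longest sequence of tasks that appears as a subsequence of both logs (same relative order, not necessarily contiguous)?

Taking draft (Sam #1, Lee #1); then draft (Sam #2, Lee #2); then merge (Sam #3, Lee #3); then merge (Sam #4, Lee #5); then merge (Sam #5, Lee #6); then ship (Sam #6, Lee #7); then merge (Sam #7, Lee #8); then ship (Sam #9, Lee #11); then merge (Sam #13, Lee #12); then ship (Sam #15, Lee #13) gives a common subsequence of length 10. The LCS DP gives dp[15][13] = 10, so this is optimal.

10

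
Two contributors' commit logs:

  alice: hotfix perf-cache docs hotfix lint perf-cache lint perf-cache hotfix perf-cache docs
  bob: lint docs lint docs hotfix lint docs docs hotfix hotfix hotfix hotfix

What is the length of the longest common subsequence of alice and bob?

Taking hotfix (alice #1, bob #5), then docs (alice #3, bob #8), then hotfix (alice #4, bob #11), then hotfix (alice #9, bob #12) gives a common subsequence of length 4, and the DP table's final entry dp[11][12] is also 4, so no common subsequence is longer.

4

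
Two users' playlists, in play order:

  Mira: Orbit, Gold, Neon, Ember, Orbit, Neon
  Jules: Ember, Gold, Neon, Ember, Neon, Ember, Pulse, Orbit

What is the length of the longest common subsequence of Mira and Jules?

Match Gold at Mira[2]=Jules[2] → Neon at Mira[3]=Jules[5] → Ember at Mira[4]=Jules[6] → Orbit at Mira[5]=Jules[8] — 4 songs in the same relative order in both, and the DP table's final entry dp[6][8] is also 4, so no common subsequence is longer.

4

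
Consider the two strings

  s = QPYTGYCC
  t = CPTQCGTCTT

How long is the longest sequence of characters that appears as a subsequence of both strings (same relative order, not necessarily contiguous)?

One common subsequence of length 4: P at s[2]=t[2], T at s[4]=t[3], G at s[5]=t[6], C at s[7]=t[8]. Since dp[8][10] = 4, nothing longer is possible.

4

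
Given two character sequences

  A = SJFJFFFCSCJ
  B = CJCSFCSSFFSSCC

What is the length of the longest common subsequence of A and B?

6

Taking S [1,4], then F [3,5], then F [5,9], then F [6,10], then C [8,13], then C [10,14] gives a common subsequence of length 6, and the DP table's final entry dp[11][14] is also 6, so no common subsequence is longer.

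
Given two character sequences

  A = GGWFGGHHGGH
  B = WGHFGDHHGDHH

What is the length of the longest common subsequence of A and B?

Match G (A #1, B #2); then F (A #4, B #4); then G (A #5, B #5); then H (A #7, B #7); then H (A #8, B #8); then G (A #9, B #9); then H (A #11, B #12) — 7 characters in the same relative order in both, and the DP table's final entry dp[11][12] is also 7, so no common subsequence is longer.

7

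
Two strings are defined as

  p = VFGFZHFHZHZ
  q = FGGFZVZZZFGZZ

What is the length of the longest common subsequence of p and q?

7

Pick F (p #2, q #1); then G (p #3, q #3); then F (p #4, q #4); then Z (p #5, q #9); then F (p #7, q #10); then Z (p #9, q #12); then Z (p #11, q #13); all 7 characters appear in both, in order. dp[11][13] = 7 confirms this is the maximum.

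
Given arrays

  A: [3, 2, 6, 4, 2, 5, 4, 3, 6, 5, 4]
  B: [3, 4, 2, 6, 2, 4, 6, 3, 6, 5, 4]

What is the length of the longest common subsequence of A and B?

9

Taking 3 (A #1, B #1) → 2 (A #2, B #3) → 6 (A #3, B #4) → 2 (A #5, B #5) → 4 (A #7, B #6) → 3 (A #8, B #8) → 6 (A #9, B #9) → 5 (A #10, B #10) → 4 (A #11, B #11) gives a common subsequence of length 9. Since dp[11][11] = 9, nothing longer is possible.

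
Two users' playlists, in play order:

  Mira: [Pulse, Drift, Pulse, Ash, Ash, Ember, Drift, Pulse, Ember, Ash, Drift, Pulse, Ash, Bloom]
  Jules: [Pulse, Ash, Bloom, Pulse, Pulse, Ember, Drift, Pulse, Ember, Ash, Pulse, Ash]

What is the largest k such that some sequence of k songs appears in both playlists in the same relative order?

Taking Pulse [1,4], Pulse [3,5], Ember [6,6], Drift [7,7], Pulse [8,8], Ember [9,9], Ash [10,10], Pulse [12,11], Ash [13,12] gives a common subsequence of length 9. Since dp[14][12] = 9, nothing longer is possible.

9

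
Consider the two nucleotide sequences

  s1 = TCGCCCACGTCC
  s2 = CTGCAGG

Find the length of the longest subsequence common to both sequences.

Match T at s1[1]=s2[2] → G at s1[3]=s2[3] → C at s1[6]=s2[4] → A at s1[7]=s2[5] → G at s1[9]=s2[7] — 5 bases in the same relative order in both. Since dp[12][7] = 5, nothing longer is possible.

5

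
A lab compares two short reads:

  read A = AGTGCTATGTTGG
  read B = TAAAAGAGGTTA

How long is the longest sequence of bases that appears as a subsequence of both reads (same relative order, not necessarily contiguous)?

Match A at read A[1]=read B[5] → G at read A[2]=read B[6] → G at read A[4]=read B[8] → G at read A[9]=read B[9] → T at read A[10]=read B[10] → T at read A[11]=read B[11] — 6 bases in the same relative order in both. The LCS DP gives dp[13][12] = 6, so this is optimal.

6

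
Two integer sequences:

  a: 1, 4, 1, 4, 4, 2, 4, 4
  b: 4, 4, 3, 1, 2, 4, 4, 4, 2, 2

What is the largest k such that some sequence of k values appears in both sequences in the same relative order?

One common subsequence of length 5: 1 (a #1, b #4), 4 (a #2, b #6), 4 (a #4, b #7), 4 (a #5, b #8), 2 (a #6, b #10), and the DP table's final entry dp[8][10] is also 5, so no common subsequence is longer.

5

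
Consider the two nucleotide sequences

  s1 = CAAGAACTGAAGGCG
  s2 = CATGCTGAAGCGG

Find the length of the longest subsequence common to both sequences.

11

One common subsequence of length 11: C (s1 #1, s2 #1); then A (s1 #2, s2 #2); then G (s1 #4, s2 #4); then C (s1 #7, s2 #5); then T (s1 #8, s2 #6); then G (s1 #9, s2 #7); then A (s1 #10, s2 #8); then A (s1 #11, s2 #9); then G (s1 #12, s2 #10); then G (s1 #13, s2 #12); then G (s1 #15, s2 #13), and the DP table's final entry dp[15][13] is also 11, so no common subsequence is longer.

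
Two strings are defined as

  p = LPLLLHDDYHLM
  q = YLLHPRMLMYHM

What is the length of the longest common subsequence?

Let dp[i][j] be the LCS length of the first i characters of p and the first j characters of q. dp[i][j] = dp[i-1][j-1]+1 when the i-th and j-th characters match, else max(dp[i-1][j], dp[i][j-1]).
    ·  Y  L  L  H  P  R  M  L  M  Y  H  M
 ·  0  0  0  0  0  0  0  0  0  0  0  0  0
 L  0  0  1  1  1  1  1  1  1  1  1  1  1
 P  0  0  1  1  1  2  2  2  2  2  2  2  2
 L  0  0  1  2  2  2  2  2  3  3  3  3  3
 L  0  0  1  2  2  2  2  2  3  3  3  3  3
 L  0  0  1  2  2  2  2  2  3  3  3  3  3
 H  0  0  1  2  3  3  3  3  3  3  3  4  4
 D  0  0  1  2  3  3  3  3  3  3  3  4  4
 D  0  0  1  2  3  3  3  3  3  3  3  4  4
 Y  0  1  1  2  3  3  3  3  3  3  4  4  4
 H  0  1  1  2  3  3  3  3  3  3  4  5  5
 L  0  1  2  2  3  3  3  3  4  4  4  5  5
 M  0  1  2  2  3  3  3  4  4  5  5  5  6
dp[12][12] = 6. One LCS (by backtracking along matches): LPLYHM.

6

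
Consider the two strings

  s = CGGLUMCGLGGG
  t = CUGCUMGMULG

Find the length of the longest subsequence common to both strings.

7

Let dp[i][j] be the LCS length of the first i characters of s and the first j characters of t. dp[i][j] = dp[i-1][j-1]+1 when the i-th and j-th characters match, else max(dp[i-1][j], dp[i][j-1]).
    ·  C  U  G  C  U  M  G  M  U  L  G
 ·  0  0  0  0  0  0  0  0  0  0  0  0
 C  0  1  1  1  1  1  1  1  1  1  1  1
 G  0  1  1  2  2  2  2  2  2  2  2  2
 G  0  1  1  2  2  2  2  3  3  3  3  3
 L  0  1  1  2  2  2  2  3  3  3  4  4
 U  0  1  2  2  2  3  3  3  3  4  4  4
 M  0  1  2  2  2  3  4  4  4  4  4  4
 C  0  1  2  2  3  3  4  4  4  4  4  4
 G  0  1  2  3  3  3  4  5  5  5  5  5
 L  0  1  2  3  3  3  4  5  5  5  6  6
 G  0  1  2  3  3  3  4  5  5  5  6  7
 G  0  1  2  3  3  3  4  5  5  5  6  7
 G  0  1  2  3  3  3  4  5  5  5  6  7
dp[12][11] = 7. One LCS (by backtracking along matches): CGUMGLG.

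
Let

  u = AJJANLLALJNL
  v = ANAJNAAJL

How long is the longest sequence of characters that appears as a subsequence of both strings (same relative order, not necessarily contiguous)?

6

Match A (u #1, v #3); then J (u #2, v #4); then A (u #4, v #6); then A (u #8, v #7); then J (u #10, v #8); then L (u #12, v #9) — 6 characters in the same relative order in both. dp[12][9] = 6 confirms this is the maximum.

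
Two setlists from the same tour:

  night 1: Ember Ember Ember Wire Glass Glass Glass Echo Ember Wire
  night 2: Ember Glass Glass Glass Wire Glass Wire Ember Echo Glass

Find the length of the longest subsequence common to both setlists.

Taking Ember at night 1[1]=night 2[1], then Glass at night 1[5]=night 2[3], then Glass at night 1[6]=night 2[4], then Glass at night 1[7]=night 2[6], then Echo at night 1[8]=night 2[9] gives a common subsequence of length 5. dp[10][10] = 5 confirms this is the maximum.

5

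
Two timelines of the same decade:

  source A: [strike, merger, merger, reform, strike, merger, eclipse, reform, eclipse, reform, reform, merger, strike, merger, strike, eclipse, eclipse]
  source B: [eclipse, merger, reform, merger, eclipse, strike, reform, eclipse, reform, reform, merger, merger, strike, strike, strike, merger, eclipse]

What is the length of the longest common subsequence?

12

Match merger [3,2]; then reform [4,3]; then merger [6,4]; then eclipse [7,5]; then reform [8,7]; then eclipse [9,8]; then reform [10,9]; then reform [11,10]; then merger [12,12]; then strike [13,15]; then merger [14,16]; then eclipse [17,17] — 12 events in the same relative order in both. Since dp[17][17] = 12, nothing longer is possible.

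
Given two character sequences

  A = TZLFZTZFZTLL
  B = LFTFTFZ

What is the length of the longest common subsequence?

5

One common subsequence of length 5: T [1,3] → F [4,4] → T [6,5] → F [8,6] → Z [9,7]. dp[12][7] = 5 confirms this is the maximum.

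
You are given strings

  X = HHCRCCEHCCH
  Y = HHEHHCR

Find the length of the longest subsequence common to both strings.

5

Match H [1,1], then H [2,2], then E [7,3], then H [8,5], then C [9,6] — 5 characters in the same relative order in both. The LCS DP gives dp[11][7] = 5, so this is optimal.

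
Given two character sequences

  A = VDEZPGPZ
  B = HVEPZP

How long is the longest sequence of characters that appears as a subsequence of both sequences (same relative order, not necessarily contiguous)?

4

Pick V [1,2], then E [3,3], then Z [4,5], then P [7,6]; all 4 characters appear in both, in order. Since dp[8][6] = 4, nothing longer is possible.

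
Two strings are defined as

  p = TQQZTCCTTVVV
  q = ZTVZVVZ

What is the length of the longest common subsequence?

Let dp[i][j] be the LCS length of the first i characters of p and the first j characters of q. dp[i][j] = dp[i-1][j-1]+1 when the i-th and j-th characters match, else max(dp[i-1][j], dp[i][j-1]).
    ·  Z  T  V  Z  V  V  Z
 ·  0  0  0  0  0  0  0  0
 T  0  0  1  1  1  1  1  1
 Q  0  0  1  1  1  1  1  1
 Q  0  0  1  1  1  1  1  1
 Z  0  1  1  1  2  2  2  2
 T  0  1  2  2  2  2  2  2
 C  0  1  2  2  2  2  2  2
 C  0  1  2  2  2  2  2  2
 T  0  1  2  2  2  2  2  2
 T  0  1  2  2  2  2  2  2
 V  0  1  2  3  3  3  3  3
 V  0  1  2  3  3  4  4  4
 V  0  1  2  3  3  4  5  5
dp[12][7] = 5. One LCS (by backtracking along matches): ZTVVV.

5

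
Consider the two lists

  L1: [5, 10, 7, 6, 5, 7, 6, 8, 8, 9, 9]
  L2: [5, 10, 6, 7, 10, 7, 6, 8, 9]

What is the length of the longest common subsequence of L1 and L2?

Match 5 [1,1], 10 [2,2], 7 [3,4], 7 [6,6], 6 [7,7], 8 [9,8], 9 [11,9] — 7 values in the same relative order in both. Since dp[11][9] = 7, nothing longer is possible.

7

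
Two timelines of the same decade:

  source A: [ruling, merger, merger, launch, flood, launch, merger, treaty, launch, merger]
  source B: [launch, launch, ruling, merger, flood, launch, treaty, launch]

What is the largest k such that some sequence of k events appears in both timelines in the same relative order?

6

Match ruling (source A #1, source B #3), merger (source A #3, source B #4), flood (source A #5, source B #5), launch (source A #6, source B #6), treaty (source A #8, source B #7), launch (source A #9, source B #8) — 6 events in the same relative order in both, and the DP table's final entry dp[10][8] is also 6, so no common subsequence is longer.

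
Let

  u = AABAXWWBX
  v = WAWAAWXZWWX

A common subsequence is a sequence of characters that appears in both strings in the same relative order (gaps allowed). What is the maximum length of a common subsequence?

Pick A [1,2], then A [2,4], then A [4,5], then X [5,7], then W [6,9], then W [7,10], then X [9,11]; all 7 characters appear in both, in order. Since dp[9][11] = 7, nothing longer is possible.

7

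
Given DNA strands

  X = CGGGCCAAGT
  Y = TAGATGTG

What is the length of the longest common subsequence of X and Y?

4

Let dp[i][j] be the LCS length of the first i bases of X and the first j bases of Y. dp[i][j] = dp[i-1][j-1]+1 when the i-th and j-th bases match, else max(dp[i-1][j], dp[i][j-1]).
    ·  T  A  G  A  T  G  T  G
 ·  0  0  0  0  0  0  0  0  0
 C  0  0  0  0  0  0  0  0  0
 G  0  0  0  1  1  1  1  1  1
 G  0  0  0  1  1  1  2  2  2
 G  0  0  0  1  1  1  2  2  3
 C  0  0  0  1  1  1  2  2  3
 C  0  0  0  1  1  1  2  2  3
 A  0  0  1  1  2  2  2  2  3
 A  0  0  1  1  2  2  2  2  3
 G  0  0  1  2  2  2  3  3  3
 T  0  1  1  2  2  3  3  4  4
dp[10][8] = 4. One LCS (by backtracking along matches): GAGT.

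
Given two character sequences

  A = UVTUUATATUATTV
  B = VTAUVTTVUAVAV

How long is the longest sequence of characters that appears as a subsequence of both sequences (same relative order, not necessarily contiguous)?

Taking V (A #2, B #1), then T (A #3, B #2), then U (A #4, B #4), then T (A #7, B #6), then T (A #9, B #7), then U (A #10, B #9), then A (A #11, B #12), then V (A #14, B #13) gives a common subsequence of length 8. dp[14][13] = 8 confirms this is the maximum.

8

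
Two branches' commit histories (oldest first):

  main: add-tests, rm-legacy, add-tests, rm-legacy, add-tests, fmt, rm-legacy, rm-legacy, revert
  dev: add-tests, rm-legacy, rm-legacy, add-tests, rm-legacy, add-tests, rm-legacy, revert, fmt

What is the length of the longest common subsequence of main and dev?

Taking add-tests [1,1]; then rm-legacy [2,3]; then add-tests [3,4]; then rm-legacy [4,5]; then add-tests [5,6]; then rm-legacy [8,7]; then revert [9,8] gives a common subsequence of length 7. dp[9][9] = 7 confirms this is the maximum.

7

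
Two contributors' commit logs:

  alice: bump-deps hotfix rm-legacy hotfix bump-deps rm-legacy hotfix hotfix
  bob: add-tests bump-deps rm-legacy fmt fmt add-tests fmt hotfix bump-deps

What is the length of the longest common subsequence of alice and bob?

4

Match bump-deps (alice #1, bob #2), then rm-legacy (alice #3, bob #3), then hotfix (alice #4, bob #8), then bump-deps (alice #5, bob #9) — 4 commits in the same relative order in both, and the DP table's final entry dp[8][9] is also 4, so no common subsequence is longer.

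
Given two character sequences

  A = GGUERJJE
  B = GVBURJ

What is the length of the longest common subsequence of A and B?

4

Let dp[i][j] be the LCS length of the first i characters of A and the first j characters of B. dp[i][j] = dp[i-1][j-1]+1 when the i-th and j-th characters match, else max(dp[i-1][j], dp[i][j-1]).
    ·  G  V  B  U  R  J
 ·  0  0  0  0  0  0  0
 G  0  1  1  1  1  1  1
 G  0  1  1  1  1  1  1
 U  0  1  1  1  2  2  2
 E  0  1  1  1  2  2  2
 R  0  1  1  1  2  3  3
 J  0  1  1  1  2  3  4
 J  0  1  1  1  2  3  4
 E  0  1  1  1  2  3  4
dp[8][6] = 4. One LCS (by backtracking along matches): GURJ.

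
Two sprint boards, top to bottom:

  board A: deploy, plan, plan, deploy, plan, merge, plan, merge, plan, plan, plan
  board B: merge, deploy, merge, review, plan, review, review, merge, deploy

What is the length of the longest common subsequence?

Taking deploy [4,2], then merge [6,3], then plan [7,5], then merge [8,8] gives a common subsequence of length 4. The LCS DP gives dp[11][9] = 4, so this is optimal.

4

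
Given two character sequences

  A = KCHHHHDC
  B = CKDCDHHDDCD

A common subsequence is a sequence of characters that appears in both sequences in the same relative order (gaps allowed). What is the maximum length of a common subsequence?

Match K (A #1, B #2), C (A #2, B #4), H (A #3, B #6), H (A #4, B #7), D (A #7, B #9), C (A #8, B #10) — 6 characters in the same relative order in both. dp[8][11] = 6 confirms this is the maximum.

6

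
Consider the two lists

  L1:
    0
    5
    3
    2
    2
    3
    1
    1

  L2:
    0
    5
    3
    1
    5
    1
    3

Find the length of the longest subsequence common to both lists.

Let dp[i][j] be the LCS length of the first i values of L1 and the first j values of L2. dp[i][j] = dp[i-1][j-1]+1 when the i-th and j-th values match, else max(dp[i-1][j], dp[i][j-1]).
    ·  0  5  3  1  5  1  3
 ·  0  0  0  0  0  0  0  0
 0  0  1  1  1  1  1  1  1
 5  0  1  2  2  2  2  2  2
 3  0  1  2  3  3  3  3  3
 2  0  1  2  3  3  3  3  3
 2  0  1  2  3  3  3  3  3
 3  0  1  2  3  3  3  3  4
 1  0  1  2  3  4  4  4  4
 1  0  1  2  3  4  4  5  5
dp[8][7] = 5. One LCS (by backtracking along matches): 0, 5, 3, 1, 1.

5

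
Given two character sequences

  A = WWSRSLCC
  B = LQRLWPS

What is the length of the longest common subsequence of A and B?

2

Let dp[i][j] be the LCS length of the first i characters of A and the first j characters of B. dp[i][j] = dp[i-1][j-1]+1 when the i-th and j-th characters match, else max(dp[i-1][j], dp[i][j-1]).
    ·  L  Q  R  L  W  P  S
 ·  0  0  0  0  0  0  0  0
 W  0  0  0  0  0  1  1  1
 W  0  0  0  0  0  1  1  1
 S  0  0  0  0  0  1  1  2
 R  0  0  0  1  1  1  1  2
 S  0  0  0  1  1  1  1  2
 L  0  1  1  1  2  2  2  2
 C  0  1  1  1  2  2  2  2
 C  0  1  1  1  2  2  2  2
dp[8][7] = 2. One LCS (by backtracking along matches): WS.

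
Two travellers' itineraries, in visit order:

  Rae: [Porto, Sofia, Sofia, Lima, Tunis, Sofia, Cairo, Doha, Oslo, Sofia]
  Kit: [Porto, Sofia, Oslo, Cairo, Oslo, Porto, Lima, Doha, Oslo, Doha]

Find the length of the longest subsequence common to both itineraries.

Pick Porto (Rae #1, Kit #1); then Sofia (Rae #2, Kit #2); then Lima (Rae #4, Kit #7); then Doha (Rae #8, Kit #8); then Oslo (Rae #9, Kit #9); all 5 stops appear in both, in order. The LCS DP gives dp[10][10] = 5, so this is optimal.

5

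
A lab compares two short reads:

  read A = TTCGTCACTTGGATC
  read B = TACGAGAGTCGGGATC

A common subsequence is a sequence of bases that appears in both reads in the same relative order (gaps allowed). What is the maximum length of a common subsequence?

10

Taking T (read A #1, read B #1), C (read A #3, read B #3), G (read A #4, read B #8), T (read A #5, read B #9), C (read A #6, read B #10), G (read A #11, read B #12), G (read A #12, read B #13), A (read A #13, read B #14), T (read A #14, read B #15), C (read A #15, read B #16) gives a common subsequence of length 10. The LCS DP gives dp[15][16] = 10, so this is optimal.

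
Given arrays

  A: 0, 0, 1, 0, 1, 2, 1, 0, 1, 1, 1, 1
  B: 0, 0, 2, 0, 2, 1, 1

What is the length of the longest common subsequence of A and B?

6

One common subsequence of length 6: 0 at A[1]=B[1], then 0 at A[2]=B[2], then 0 at A[4]=B[4], then 2 at A[6]=B[5], then 1 at A[11]=B[6], then 1 at A[12]=B[7]. Since dp[12][7] = 6, nothing longer is possible.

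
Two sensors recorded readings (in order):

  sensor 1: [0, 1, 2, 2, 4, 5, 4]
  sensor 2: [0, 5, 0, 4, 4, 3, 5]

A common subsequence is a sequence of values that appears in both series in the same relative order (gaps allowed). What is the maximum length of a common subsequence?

3

Match 0 (sensor 1 #1, sensor 2 #3) → 4 (sensor 1 #5, sensor 2 #5) → 5 (sensor 1 #6, sensor 2 #7) — 3 values in the same relative order in both. dp[7][7] = 3 confirms this is the maximum.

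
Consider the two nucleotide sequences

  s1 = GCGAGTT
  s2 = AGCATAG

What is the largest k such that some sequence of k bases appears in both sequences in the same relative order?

4

Pick G (s1 #1, s2 #2), C (s1 #2, s2 #3), A (s1 #4, s2 #6), G (s1 #5, s2 #7); all 4 bases appear in both, in order. The LCS DP gives dp[7][7] = 4, so this is optimal.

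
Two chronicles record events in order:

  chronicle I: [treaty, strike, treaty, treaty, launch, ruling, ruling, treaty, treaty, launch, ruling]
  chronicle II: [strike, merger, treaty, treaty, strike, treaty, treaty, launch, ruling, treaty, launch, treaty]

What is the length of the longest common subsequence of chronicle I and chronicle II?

Match treaty [1,4] → strike [2,5] → treaty [3,6] → treaty [4,7] → launch [5,8] → ruling [7,9] → treaty [8,10] → treaty [9,12] — 8 events in the same relative order in both. Since dp[11][12] = 8, nothing longer is possible.

8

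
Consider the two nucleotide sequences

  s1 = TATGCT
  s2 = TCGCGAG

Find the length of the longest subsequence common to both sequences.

Let dp[i][j] be the LCS length of the first i bases of s1 and the first j bases of s2. dp[i][j] = dp[i-1][j-1]+1 when the i-th and j-th bases match, else max(dp[i-1][j], dp[i][j-1]).
    ·  T  C  G  C  G  A  G
 ·  0  0  0  0  0  0  0  0
 T  0  1  1  1  1  1  1  1
 A  0  1  1  1  1  1  2  2
 T  0  1  1  1  1  1  2  2
 G  0  1  1  2  2  2  2  3
 C  0  1  2  2  3  3  3  3
 T  0  1  2  2  3  3  3  3
dp[6][7] = 3. One LCS (by backtracking along matches): TAG.

3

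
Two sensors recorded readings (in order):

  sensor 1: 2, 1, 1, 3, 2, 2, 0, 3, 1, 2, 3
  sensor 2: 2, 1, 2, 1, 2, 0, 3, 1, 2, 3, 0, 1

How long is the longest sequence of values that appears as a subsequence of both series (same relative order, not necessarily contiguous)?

9

Let dp[i][j] be the LCS length of the first i values of sensor 1 and the first j values of sensor 2. dp[i][j] = dp[i-1][j-1]+1 when the i-th and j-th values match, else max(dp[i-1][j], dp[i][j-1]).
    ·  2  1  2  1  2  0  3  1  2  3  0  1
 ·  0  0  0  0  0  0  0  0  0  0  0  0  0
 2  0  1  1  1  1  1  1  1  1  1  1  1  1
 1  0  1  2  2  2  2  2  2  2  2  2  2  2
 1  0  1  2  2  3  3  3  3  3  3  3  3  3
 3  0  1  2  2  3  3  3  4  4  4  4  4  4
 2  0  1  2  3  3  4  4  4  4  5  5  5  5
 2  0  1  2  3  3  4  4  4  4  5  5  5  5
 0  0  1  2  3  3  4  5  5  5  5  5  6  6
 3  0  1  2  3  3  4  5  6  6  6  6  6  6
 1  0  1  2  3  4  4  5  6  7  7  7  7  7
 2  0  1  2  3  4  5  5  6  7  8  8  8  8
 3  0  1  2  3  4  5  5  6  7  8  9  9  9
dp[11][12] = 9. One LCS (by backtracking along matches): 2, 1, 1, 2, 0, 3, 1, 2, 3.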